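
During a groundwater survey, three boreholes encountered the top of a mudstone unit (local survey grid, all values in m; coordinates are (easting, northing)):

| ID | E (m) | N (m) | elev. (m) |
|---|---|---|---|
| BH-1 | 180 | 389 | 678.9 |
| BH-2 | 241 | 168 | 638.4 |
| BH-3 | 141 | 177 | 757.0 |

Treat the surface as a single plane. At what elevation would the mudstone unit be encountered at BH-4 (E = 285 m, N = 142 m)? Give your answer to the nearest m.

Two edge vectors: BH-1→BH-2 = (61, -221, -40.5), BH-1→BH-3 = (-39, -212, 78.1).
Normal n = (BH-1→BH-2) × (BH-1→BH-3) = (-25846.1, -3184.6, -21551).
So ∂z/∂E = −n_x/n_z = −1.19930 and ∂z/∂N = −n_y/n_z = −0.14777.
Intercept c from BH-1: 678.9 + 215.87 + 57.48 = 952.26.
At (285, 142): z = −341.8 − 21.0 + 952.26 = 589.5 m.

589 m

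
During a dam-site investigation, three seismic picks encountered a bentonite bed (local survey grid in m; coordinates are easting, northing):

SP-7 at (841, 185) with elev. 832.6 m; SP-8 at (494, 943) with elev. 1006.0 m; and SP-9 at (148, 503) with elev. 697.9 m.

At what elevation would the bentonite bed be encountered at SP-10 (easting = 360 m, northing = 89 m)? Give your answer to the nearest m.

612 m

Two edge vectors: SP-7→SP-8 = (-347, 758, 173.4), SP-7→SP-9 = (-693, 318, -134.7).
Normal n = (SP-7→SP-8) × (SP-7→SP-9) = (-157243.8, -166907.1, 414948).
So ∂z/∂easting = −n_x/n_z = 0.37895 and ∂z/∂northing = −n_y/n_z = 0.40224.
Intercept c from SP-7: 832.6 − 318.70 − 74.41 = 439.49.
At (360, 89): z = 136.4 + 35.8 + 439.49 = 611.7 m.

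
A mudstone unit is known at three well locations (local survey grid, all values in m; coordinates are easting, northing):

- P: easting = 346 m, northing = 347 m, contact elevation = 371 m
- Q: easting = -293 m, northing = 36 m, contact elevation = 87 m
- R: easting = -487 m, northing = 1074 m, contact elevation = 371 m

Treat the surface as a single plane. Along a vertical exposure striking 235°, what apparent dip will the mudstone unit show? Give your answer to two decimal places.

22.84°

Two edge vectors: P→Q = (-639, -311, -284), P→R = (-833, 727, 0).
Normal n = (P→Q) × (P→R) = (206468, 236572, -723616).
So ∂z/∂easting = −n_x/n_z = 0.28533 and ∂z/∂northing = −n_y/n_z = 0.32693.
Unit vector along 235° is (sin 235°, cos 235°) = (-0.8192, -0.5736).
Slope in that direction = a·(-0.8192) + b·(-0.5736) = −0.42125.
Apparent dip = arctan|0.42125| = 22.84° (true dip is 23.5°, so apparent ≤ true as expected).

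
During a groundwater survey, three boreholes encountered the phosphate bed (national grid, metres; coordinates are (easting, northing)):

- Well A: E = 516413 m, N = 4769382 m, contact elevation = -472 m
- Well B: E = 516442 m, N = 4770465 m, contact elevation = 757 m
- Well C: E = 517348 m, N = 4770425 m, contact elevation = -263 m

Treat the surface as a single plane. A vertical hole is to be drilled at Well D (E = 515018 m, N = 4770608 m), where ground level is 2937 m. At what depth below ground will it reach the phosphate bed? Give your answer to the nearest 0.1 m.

483.6 m

Two edge vectors: Well A→Well B = (29, 1083, 1229), Well A→Well C = (935, 1043, 209).
Normal n = (Well A→Well B) × (Well A→Well C) = (-1055500, 1143054, -982358).
So ∂z/∂E = −n_x/n_z = −1.074455545 and ∂z/∂N = −n_y/n_z = 1.163581912.
Intercept c from Well A: -472 + 554862.81 − 5549566.63 = −4995175.82.
At (515018, 4770608): z_contact = −553363.95 + 5550993.18 − 4995175.82 = 2453.42 m.
Depth below ground = 2937 − 2453.42 = 483.6 m.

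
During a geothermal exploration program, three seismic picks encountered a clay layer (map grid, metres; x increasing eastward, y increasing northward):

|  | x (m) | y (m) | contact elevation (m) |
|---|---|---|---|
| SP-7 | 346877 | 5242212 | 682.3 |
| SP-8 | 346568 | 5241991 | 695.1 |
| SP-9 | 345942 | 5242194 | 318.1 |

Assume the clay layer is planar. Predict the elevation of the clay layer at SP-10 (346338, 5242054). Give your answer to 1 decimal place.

563.8 m

Let the plane be z = a·x + b·y + c.
SP-8−SP-7: −309a − 221b = 12.8;  SP-9−SP-7: −935a − 18b = −364.2.
Solving gives a = 0.401439278, b = −0.619206955.
Then c = 682.3 − a·346877 − b·5242212 = 3107446.38.
At (346338, 5242054): z = 139033.7 − 3245916.3 + 3107446.38 = 563.8 m.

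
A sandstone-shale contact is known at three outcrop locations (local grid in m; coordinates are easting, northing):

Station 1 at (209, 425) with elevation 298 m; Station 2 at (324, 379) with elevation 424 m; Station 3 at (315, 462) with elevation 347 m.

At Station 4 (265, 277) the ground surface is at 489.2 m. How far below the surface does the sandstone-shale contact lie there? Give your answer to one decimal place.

23.6 m

Two edge vectors: Station 1→Station 2 = (115, -46, 126), Station 1→Station 3 = (106, 37, 49).
Normal n = (Station 1→Station 2) × (Station 1→Station 3) = (-6916, 7721, 9131).
So ∂z/∂easting = −n_x/n_z = 0.75742 and ∂z/∂northing = −n_y/n_z = −0.84558.
Intercept c from Station 1: 298 − 158.30 + 359.37 = 499.07.
At (265, 277): z_contact = 200.72 − 234.23 + 499.07 = 465.56 m.
Depth below ground = 489.2 − 465.56 = 23.6 m.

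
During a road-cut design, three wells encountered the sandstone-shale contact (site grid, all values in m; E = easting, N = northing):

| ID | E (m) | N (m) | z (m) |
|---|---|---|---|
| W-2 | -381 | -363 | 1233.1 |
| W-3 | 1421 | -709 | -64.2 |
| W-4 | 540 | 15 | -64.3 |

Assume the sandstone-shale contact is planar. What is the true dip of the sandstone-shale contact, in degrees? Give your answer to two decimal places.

Two edge vectors: W-2→W-3 = (1802, -346, -1297.3), W-2→W-4 = (921, 378, -1297.4).
Normal n = (W-2→W-3) × (W-2→W-4) = (939279.8, 1143101.5, 999822).
So ∂z/∂E = −n_x/n_z = −0.93945 and ∂z/∂N = −n_y/n_z = −1.14331.
Gradient magnitude |∇z| = √(a² + b²) = √(0.88256 + 1.30715) = 1.47977.
True dip = arctan(1.47977) = 55.95°, dipping toward NE (azimuth ≈ 039°).

55.95°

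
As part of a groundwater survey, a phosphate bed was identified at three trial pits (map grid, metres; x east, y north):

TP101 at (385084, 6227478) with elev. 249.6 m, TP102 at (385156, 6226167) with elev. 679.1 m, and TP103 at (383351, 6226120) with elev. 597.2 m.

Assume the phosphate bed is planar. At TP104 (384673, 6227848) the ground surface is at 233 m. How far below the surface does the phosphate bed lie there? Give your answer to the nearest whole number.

126 m

Two edge vectors: TP101→TP102 = (72, -1311, 429.5), TP101→TP103 = (-1733, -1358, 347.6).
Normal n = (TP101→TP102) × (TP101→TP103) = (127557.4, -769350.7, -2369739).
So ∂z/∂x = −n_x/n_z = 0.05382762 and ∂z/∂y = −n_y/n_z = −0.32465630.
Intercept c from TP101: 249.6 − 20728.15 + 2021789.98 = 2001311.42.
At (384673, 6227848): z_contact = 20706.0 − 2021910.1 + 2001311.42 = 107.4 m.
Depth below ground = 233 − 107.4 = 126 m.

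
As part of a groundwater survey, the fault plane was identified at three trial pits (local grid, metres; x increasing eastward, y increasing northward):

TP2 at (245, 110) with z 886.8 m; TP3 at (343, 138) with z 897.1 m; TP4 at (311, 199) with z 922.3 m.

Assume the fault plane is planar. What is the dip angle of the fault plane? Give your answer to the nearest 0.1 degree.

Let the plane be z = a·x + b·y + c.
TP3−TP2: 98a + 28b = 10.3;  TP4−TP2: 66a + 89b = 35.5.
Solving gives a = −0.01125, b = 0.40722.
Gradient magnitude |∇z| = √(a² + b²) = √(0.00013 + 0.16582) = 0.40737.
True dip = arctan(0.40737) = 22.2°, dipping toward S (azimuth ≈ 178°).

22.2°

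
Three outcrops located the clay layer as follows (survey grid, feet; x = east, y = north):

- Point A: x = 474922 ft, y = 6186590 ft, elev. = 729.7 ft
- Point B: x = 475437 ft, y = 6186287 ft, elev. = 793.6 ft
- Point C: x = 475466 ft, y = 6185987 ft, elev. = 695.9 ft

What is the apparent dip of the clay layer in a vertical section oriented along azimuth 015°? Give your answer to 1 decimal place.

Two edge vectors: Point A→Point B = (515, -303, 63.9), Point A→Point C = (544, -603, -33.8).
Normal n = (Point A→Point B) × (Point A→Point C) = (48773.1, 52168.6, -145713).
So ∂z/∂x = −n_x/n_z = 0.33472 and ∂z/∂y = −n_y/n_z = 0.35802.
Unit vector along 015° is (sin 15°, cos 15°) = (0.2588, 0.9659).
Slope in that direction = a·(0.2588) + b·(0.9659) = 0.43246.
Apparent dip = arctan|0.43246| = 23.4° (true dip is 26.1°, so apparent ≤ true as expected).

23.4°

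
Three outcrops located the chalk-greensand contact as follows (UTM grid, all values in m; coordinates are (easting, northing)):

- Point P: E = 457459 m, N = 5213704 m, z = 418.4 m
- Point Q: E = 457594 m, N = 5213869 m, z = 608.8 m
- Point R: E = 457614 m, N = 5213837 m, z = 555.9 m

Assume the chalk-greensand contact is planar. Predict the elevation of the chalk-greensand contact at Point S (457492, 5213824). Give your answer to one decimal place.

Two edge vectors: Point P→Point Q = (135, 165, 190.4), Point P→Point R = (155, 133, 137.5).
Normal n = (Point P→Point Q) × (Point P→Point R) = (-2635.7, 10949.5, -7620).
So ∂z/∂E = −n_x/n_z = −0.345892388 and ∂z/∂N = −n_y/n_z = 1.436942257.
Intercept c from Point P: 418.4 + 158231.59 − 7491791.59 = −7333141.61.
At (457492, 5213824): z = −158243.0 + 7491964.0 − 7333141.61 = 579.4 m.

579.4 m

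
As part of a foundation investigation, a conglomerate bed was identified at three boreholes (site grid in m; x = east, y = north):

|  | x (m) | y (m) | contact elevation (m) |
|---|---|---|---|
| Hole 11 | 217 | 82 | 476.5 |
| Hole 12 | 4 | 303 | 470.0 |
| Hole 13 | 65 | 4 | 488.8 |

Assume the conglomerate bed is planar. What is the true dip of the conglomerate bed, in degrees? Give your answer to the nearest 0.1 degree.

Two edge vectors: Hole 11→Hole 12 = (-213, 221, -6.5), Hole 11→Hole 13 = (-152, -78, 12.3).
Normal n = (Hole 11→Hole 12) × (Hole 11→Hole 13) = (2211.3, 3607.9, 50206).
So ∂z/∂x = −n_x/n_z = −0.04404 and ∂z/∂y = −n_y/n_z = −0.07186.
Gradient magnitude |∇z| = √(a² + b²) = √(0.00194 + 0.00516) = 0.08429.
True dip = arctan(0.08429) = 4.8°, dipping toward NNE (azimuth ≈ 032°).

4.8°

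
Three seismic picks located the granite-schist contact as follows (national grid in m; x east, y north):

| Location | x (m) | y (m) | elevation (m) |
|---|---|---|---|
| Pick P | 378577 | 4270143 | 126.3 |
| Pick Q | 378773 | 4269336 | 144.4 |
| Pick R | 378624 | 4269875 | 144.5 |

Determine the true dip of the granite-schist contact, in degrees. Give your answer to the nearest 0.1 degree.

35.0°

Let the plane be z = a·x + b·y + c.
Pick Q−Pick P: 196a − 807b = 18.1;  Pick R−Pick P: 47a − 268b = 18.2.
Solving gives a = −0.67379, b = −0.18607.
Gradient magnitude |∇z| = √(a² + b²) = √(0.45399 + 0.03462) = 0.69901.
True dip = arctan(0.69901) = 35.0°, dipping toward ENE (azimuth ≈ 075°).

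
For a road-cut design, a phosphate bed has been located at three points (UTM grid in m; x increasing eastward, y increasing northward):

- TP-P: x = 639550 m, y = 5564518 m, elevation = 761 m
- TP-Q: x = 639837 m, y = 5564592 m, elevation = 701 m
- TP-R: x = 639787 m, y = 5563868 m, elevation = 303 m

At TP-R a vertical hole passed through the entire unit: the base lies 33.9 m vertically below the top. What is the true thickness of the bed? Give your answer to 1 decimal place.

Two edge vectors: TP-P→TP-Q = (287, 74, -60), TP-P→TP-R = (237, -650, -458).
Normal n = (TP-P→TP-Q) × (TP-P→TP-R) = (-72892, 117226, -204088).
So ∂z/∂x = −n_x/n_z = −0.35716 and ∂z/∂y = −n_y/n_z = 0.57439.
|∇z| = √(a²+b²) = 0.67638, so dip δ = arctan(0.67638) = 34.07°.
True thickness = vertical thickness × cos δ = 33.9 × cos 34.07° = 28.1 m.

28.1 m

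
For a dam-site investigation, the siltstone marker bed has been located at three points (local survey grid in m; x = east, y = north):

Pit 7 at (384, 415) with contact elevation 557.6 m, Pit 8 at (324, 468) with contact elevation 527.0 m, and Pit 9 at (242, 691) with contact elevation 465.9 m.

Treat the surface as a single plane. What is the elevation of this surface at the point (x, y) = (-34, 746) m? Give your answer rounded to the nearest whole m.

Let the plane be z = a·x + b·y + c.
Pit 8−Pit 7: −60a + 53b = −30.6;  Pit 9−Pit 7: −142a + 276b = −91.7.
Solving gives a = 0.39689, b = −0.12805.
Then c = 557.6 − a·384 − b·415 = 458.34.
At (-34, 746): z = −13.5 − 95.5 + 458.34 = 349.3 m.

349 m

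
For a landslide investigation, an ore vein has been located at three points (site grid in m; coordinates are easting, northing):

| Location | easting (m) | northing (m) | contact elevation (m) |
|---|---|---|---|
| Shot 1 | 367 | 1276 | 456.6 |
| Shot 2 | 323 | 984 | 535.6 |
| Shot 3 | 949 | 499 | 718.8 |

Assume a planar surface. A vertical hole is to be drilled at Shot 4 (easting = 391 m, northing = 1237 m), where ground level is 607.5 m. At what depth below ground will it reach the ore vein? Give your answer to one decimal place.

138.1 m

Let the plane be z = a·easting + b·northing + c.
Shot 2−Shot 1: −44a − 292b = 79;  Shot 3−Shot 1: 582a − 777b = 262.2.
Solving gives a = 0.074361, b = −0.281753.
Then c = 456.6 − a·367 − b·1276 = 788.83.
At (391, 1237): z_contact = 29.08 − 348.53 + 788.83 = 469.37 m.
Depth below ground = 607.5 − 469.37 = 138.1 m.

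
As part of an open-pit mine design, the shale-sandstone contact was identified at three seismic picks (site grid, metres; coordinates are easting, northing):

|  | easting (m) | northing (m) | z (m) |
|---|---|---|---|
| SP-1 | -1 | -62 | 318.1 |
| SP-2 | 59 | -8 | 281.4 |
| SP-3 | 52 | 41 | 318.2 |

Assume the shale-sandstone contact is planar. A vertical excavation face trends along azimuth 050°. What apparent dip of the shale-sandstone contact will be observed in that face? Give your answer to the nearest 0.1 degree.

26.4°

Two edge vectors: SP-1→SP-2 = (60, 54, -36.7), SP-1→SP-3 = (53, 103, 0.1).
Normal n = (SP-1→SP-2) × (SP-1→SP-3) = (3785.5, -1951.1, 3318).
So ∂z/∂easting = −n_x/n_z = −1.14090 and ∂z/∂northing = −n_y/n_z = 0.58803.
Unit vector along 050° is (sin 50°, cos 50°) = (0.7660, 0.6428).
Slope in that direction = a·(0.7660) + b·(0.6428) = −0.49600.
Apparent dip = arctan|0.49600| = 26.4° (true dip is 52.1°, so apparent ≤ true as expected).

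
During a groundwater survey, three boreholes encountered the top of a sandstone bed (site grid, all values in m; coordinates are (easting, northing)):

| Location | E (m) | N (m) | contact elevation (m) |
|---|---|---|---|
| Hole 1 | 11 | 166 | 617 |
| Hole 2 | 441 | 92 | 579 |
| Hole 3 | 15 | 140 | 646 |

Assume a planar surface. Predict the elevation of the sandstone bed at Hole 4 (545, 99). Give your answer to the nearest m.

Two edge vectors: Hole 1→Hole 2 = (430, -74, -38), Hole 1→Hole 3 = (4, -26, 29).
Normal n = (Hole 1→Hole 2) × (Hole 1→Hole 3) = (-3134, -12622, -10884).
So ∂z/∂E = −n_x/n_z = −0.28795 and ∂z/∂N = −n_y/n_z = −1.15968.
Intercept c from Hole 1: 617 + 3.17 + 192.51 = 812.67.
At (545, 99): z = −156.9 − 114.8 + 812.67 = 540.9 m.

541 m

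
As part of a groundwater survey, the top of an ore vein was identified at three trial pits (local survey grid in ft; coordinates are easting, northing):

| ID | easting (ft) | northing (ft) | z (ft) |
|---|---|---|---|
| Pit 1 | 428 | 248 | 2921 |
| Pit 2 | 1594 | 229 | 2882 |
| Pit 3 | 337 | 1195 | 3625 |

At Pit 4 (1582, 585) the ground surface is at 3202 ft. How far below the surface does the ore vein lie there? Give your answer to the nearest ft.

56 ft

Let the plane be z = a·easting + b·northing + c.
Pit 2−Pit 1: 1166a − 19b = −39;  Pit 3−Pit 1: −91a + 947b = 704.
Solving gives a = −0.02137, b = 0.74135.
Then c = 2921 − a·428 − b·248 = 2746.29.
At (1582, 585): z_contact = −33.8 + 433.7 + 2746.29 = 3146.2 ft.
Depth below ground = 3202 − 3146.2 = 56 ft.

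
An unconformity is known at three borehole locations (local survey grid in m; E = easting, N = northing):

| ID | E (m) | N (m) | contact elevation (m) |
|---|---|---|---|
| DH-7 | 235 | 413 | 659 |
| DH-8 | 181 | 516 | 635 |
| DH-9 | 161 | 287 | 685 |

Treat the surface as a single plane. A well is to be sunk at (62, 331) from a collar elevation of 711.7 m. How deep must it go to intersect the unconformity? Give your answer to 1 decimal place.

Two edge vectors: DH-7→DH-8 = (-54, 103, -24), DH-7→DH-9 = (-74, -126, 26).
Normal n = (DH-7→DH-8) × (DH-7→DH-9) = (-346, 3180, 14426).
So ∂z/∂E = −n_x/n_z = 0.02398 and ∂z/∂N = −n_y/n_z = −0.22044.
Intercept c from DH-7: 659 − 5.64 + 91.04 = 744.40.
At (62, 331): z_contact = 1.49 − 72.96 + 744.40 = 672.93 m.
Depth below ground = 711.7 − 672.93 = 38.8 m.

38.8 m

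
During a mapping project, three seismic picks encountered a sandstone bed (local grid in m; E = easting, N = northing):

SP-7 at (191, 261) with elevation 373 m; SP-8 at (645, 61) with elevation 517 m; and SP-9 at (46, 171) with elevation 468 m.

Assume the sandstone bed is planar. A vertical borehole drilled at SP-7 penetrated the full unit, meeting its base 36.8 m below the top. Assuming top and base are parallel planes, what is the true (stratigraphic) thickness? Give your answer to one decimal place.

Let the plane be z = a·E + b·N + c.
SP-8−SP-7: 454a − 200b = 144;  SP-9−SP-7: −145a − 90b = 95.
Solving gives a = −0.08646, b = −0.91626.
|∇z| = √(a²+b²) = 0.92033, so dip δ = arctan(0.92033) = 42.62°.
True thickness = vertical thickness × cos δ = 36.8 × cos 42.62° = 27.1 m.

27.1 m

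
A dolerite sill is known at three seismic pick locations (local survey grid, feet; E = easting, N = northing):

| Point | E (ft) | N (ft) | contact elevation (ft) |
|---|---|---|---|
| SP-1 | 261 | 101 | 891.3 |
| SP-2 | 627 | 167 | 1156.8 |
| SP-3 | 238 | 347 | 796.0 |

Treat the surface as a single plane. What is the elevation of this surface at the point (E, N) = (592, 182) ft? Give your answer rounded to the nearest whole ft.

1125 ft

Two edge vectors: SP-1→SP-2 = (366, 66, 265.5), SP-1→SP-3 = (-23, 246, -95.3).
Normal n = (SP-1→SP-2) × (SP-1→SP-3) = (-71602.8, 28773.3, 91554).
So ∂z/∂E = −n_x/n_z = 0.78208 and ∂z/∂N = −n_y/n_z = −0.31428.
Intercept c from SP-1: 891.3 − 204.12 + 31.74 = 718.92.
At (592, 182): z = 463.0 − 57.2 + 718.92 = 1124.7 ft.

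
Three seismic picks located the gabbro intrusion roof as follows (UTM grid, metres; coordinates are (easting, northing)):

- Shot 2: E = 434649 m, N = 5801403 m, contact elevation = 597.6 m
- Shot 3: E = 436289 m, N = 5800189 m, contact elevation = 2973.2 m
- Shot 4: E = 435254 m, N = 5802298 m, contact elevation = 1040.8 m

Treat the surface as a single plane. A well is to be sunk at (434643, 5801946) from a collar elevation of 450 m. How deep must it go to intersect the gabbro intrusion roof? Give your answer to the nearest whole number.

Let the plane be z = a·E + b·N + c.
Shot 3−Shot 2: 1640a − 1214b = 2375.6;  Shot 4−Shot 2: 605a + 895b = 443.2.
Solving gives a = 1.20975484, b = −0.32257171.
Then c = 597.6 − a·434649 − b·5801403 = 1346147.35.
At (434643, 5801946): z_contact = 525811.5 − 1871543.6 + 1346147.35 = 415.2 m.
Depth below ground = 450 − 415.2 = 35 m.

35 m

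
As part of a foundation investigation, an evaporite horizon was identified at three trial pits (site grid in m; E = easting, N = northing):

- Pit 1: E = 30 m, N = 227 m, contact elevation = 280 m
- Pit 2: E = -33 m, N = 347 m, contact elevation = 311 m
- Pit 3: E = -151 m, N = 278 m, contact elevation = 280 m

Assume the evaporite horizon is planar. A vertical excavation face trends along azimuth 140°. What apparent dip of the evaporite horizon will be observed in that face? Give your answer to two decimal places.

10.06°

Two edge vectors: Pit 1→Pit 2 = (-63, 120, 31), Pit 1→Pit 3 = (-181, 51, 0).
Normal n = (Pit 1→Pit 2) × (Pit 1→Pit 3) = (-1581, -5611, 18507).
So ∂z/∂E = −n_x/n_z = 0.08543 and ∂z/∂N = −n_y/n_z = 0.30318.
Unit vector along 140° is (sin 140°, cos 140°) = (0.6428, -0.7660).
Slope in that direction = a·(0.6428) + b·(-0.7660) = −0.17734.
Apparent dip = arctan|0.17734| = 10.06° (true dip is 17.5°, so apparent ≤ true as expected).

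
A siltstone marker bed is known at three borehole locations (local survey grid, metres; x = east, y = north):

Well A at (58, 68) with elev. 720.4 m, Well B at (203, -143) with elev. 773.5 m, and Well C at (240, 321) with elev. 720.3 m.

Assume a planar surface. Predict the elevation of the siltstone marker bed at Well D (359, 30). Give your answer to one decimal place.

Let the plane be z = a·x + b·y + c.
Well B−Well A: 145a − 211b = 53.1;  Well C−Well A: 182a + 253b = −0.1.
Solving gives a = 0.17864, b = −0.12890.
Then c = 720.4 − a·58 − b·68 = 718.80.
At (359, 30): z = 64.1 − 3.9 + 718.80 = 779.1 m.

779.1 m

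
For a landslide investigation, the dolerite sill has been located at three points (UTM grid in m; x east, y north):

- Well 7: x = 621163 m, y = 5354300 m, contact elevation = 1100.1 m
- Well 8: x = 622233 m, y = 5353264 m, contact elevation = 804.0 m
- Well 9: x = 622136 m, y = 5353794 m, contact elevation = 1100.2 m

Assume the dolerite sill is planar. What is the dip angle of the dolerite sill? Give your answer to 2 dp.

34.85°

Let the plane be z = a·x + b·y + c.
Well 8−Well 7: 1070a − 1036b = −296.1;  Well 9−Well 7: 973a − 506b = 0.1.
Solving gives a = 0.32132, b = 0.61768.
Gradient magnitude |∇z| = √(a² + b²) = √(0.10325 + 0.38152) = 0.69625.
True dip = arctan(0.69625) = 34.85°, dipping toward SSW (azimuth ≈ 207°).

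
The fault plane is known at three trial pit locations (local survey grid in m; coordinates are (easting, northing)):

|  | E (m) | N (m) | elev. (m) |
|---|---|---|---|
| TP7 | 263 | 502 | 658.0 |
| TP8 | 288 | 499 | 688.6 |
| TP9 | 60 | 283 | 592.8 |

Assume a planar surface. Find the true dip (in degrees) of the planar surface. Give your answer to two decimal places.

Let the plane be z = a·E + b·N + c.
TP8−TP7: 25a − 3b = 30.6;  TP9−TP7: −203a − 219b = −65.2.
Solving gives a = 1.13363, b = −0.75309.
Gradient magnitude |∇z| = √(a² + b²) = √(1.28512 + 0.56714) = 1.36098.
True dip = arctan(1.36098) = 53.69°, dipping toward WNW (azimuth ≈ 304°).

53.69°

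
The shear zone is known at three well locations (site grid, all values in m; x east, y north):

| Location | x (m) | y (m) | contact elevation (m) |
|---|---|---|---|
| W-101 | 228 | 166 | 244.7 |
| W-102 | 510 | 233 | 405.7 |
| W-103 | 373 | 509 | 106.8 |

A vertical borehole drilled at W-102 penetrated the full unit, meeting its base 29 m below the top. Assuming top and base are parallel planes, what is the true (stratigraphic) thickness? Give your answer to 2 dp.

20.20 m

Two edge vectors: W-101→W-102 = (282, 67, 161), W-101→W-103 = (145, 343, -137.9).
Normal n = (W-101→W-102) × (W-101→W-103) = (-64462.3, 62232.8, 87011).
So ∂z/∂x = −n_x/n_z = 0.74085 and ∂z/∂y = −n_y/n_z = −0.71523.
|∇z| = √(a²+b²) = 1.02976, so dip δ = arctan(1.02976) = 45.84°.
True thickness = vertical thickness × cos δ = 29 × cos 45.84° = 20.20 m.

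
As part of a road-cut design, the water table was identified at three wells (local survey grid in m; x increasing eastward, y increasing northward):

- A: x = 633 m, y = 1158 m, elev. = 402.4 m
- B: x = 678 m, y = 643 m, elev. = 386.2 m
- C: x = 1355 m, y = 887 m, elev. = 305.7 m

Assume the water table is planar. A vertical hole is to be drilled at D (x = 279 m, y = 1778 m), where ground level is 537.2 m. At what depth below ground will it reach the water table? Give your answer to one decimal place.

77.4 m

Let the plane be z = a·x + b·y + c.
B−A: 45a − 515b = −16.2;  C−A: 722a − 271b = −96.7.
Solving gives a = −0.126268, b = 0.020423.
Then c = 402.4 − a·633 − b·1158 = 458.68.
At (279, 1778): z_contact = −35.23 + 36.31 + 458.68 = 459.76 m.
Depth below ground = 537.2 − 459.76 = 77.4 m.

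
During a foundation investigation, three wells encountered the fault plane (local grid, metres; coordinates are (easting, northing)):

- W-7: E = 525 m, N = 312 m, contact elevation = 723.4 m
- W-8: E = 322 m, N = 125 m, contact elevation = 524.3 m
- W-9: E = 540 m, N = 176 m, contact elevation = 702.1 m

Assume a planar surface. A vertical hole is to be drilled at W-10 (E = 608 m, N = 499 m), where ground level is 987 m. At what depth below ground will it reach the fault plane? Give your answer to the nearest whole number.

Two edge vectors: W-7→W-8 = (-203, -187, -199.1), W-7→W-9 = (15, -136, -21.3).
Normal n = (W-7→W-8) × (W-7→W-9) = (-23094.5, -7310.4, 30413).
So ∂z/∂E = −n_x/n_z = 0.75936 and ∂z/∂N = −n_y/n_z = 0.24037.
Intercept c from W-7: 723.4 − 398.67 − 75.00 = 249.74.
At (608, 499): z_contact = 461.7 + 119.9 + 249.74 = 831.4 m.
Depth below ground = 987 − 831.4 = 156 m.

156 m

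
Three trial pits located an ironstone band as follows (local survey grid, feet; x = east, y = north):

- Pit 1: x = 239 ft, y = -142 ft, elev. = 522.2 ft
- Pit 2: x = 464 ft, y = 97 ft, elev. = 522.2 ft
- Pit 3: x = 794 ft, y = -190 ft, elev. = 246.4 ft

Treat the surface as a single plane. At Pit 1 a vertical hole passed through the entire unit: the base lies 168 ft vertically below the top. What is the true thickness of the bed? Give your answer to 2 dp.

142.07 ft

Let the plane be z = a·x + b·y + c.
Pit 2−Pit 1: 225a + 239b = 0;  Pit 3−Pit 1: 555a − 48b = −275.8.
Solving gives a = −0.45952, b = 0.43260.
|∇z| = √(a²+b²) = 0.63112, so dip δ = arctan(0.63112) = 32.26°.
True thickness = vertical thickness × cos δ = 168 × cos 32.26° = 142.07 ft.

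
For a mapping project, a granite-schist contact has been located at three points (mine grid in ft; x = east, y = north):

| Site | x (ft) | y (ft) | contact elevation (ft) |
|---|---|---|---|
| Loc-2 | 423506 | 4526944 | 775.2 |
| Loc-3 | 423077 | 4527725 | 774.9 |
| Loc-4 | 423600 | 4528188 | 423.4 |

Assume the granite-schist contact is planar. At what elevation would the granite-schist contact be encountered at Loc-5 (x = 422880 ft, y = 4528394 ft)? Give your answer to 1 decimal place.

697.6 ft

Two edge vectors: Loc-2→Loc-3 = (-429, 781, -0.3), Loc-2→Loc-4 = (94, 1244, -351.8).
Normal n = (Loc-2→Loc-3) × (Loc-2→Loc-4) = (-274382.6, -150950.4, -607090).
So ∂z/∂x = −n_x/n_z = −0.451963630 and ∂z/∂y = −n_y/n_z = −0.248645835.
Intercept c from Loc-2: 775.2 + 191409.31 + 1125605.77 = 1317790.28.
At (422880, 4528394): z = −191126.4 − 1125966.3 + 1317790.28 = 697.6 ft.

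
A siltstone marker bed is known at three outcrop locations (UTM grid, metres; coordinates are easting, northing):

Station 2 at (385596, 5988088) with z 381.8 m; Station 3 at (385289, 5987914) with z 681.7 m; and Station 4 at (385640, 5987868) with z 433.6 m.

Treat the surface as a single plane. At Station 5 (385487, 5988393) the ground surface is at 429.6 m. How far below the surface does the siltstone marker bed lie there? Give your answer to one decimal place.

83.3 m

Two edge vectors: Station 2→Station 3 = (-307, -174, 299.9), Station 2→Station 4 = (44, -220, 51.8).
Normal n = (Station 2→Station 3) × (Station 2→Station 4) = (56964.8, 29098.2, 75196).
So ∂z/∂easting = −n_x/n_z = −0.757550934 and ∂z/∂northing = −n_y/n_z = −0.386964732.
Intercept c from Station 2: 381.8 + 292108.61 + 2317178.87 = 2609669.28.
At (385487, 5988393): z_contact = −292026.04 − 2317296.89 + 2609669.28 = 346.35 m.
Depth below ground = 429.6 − 346.35 = 83.3 m.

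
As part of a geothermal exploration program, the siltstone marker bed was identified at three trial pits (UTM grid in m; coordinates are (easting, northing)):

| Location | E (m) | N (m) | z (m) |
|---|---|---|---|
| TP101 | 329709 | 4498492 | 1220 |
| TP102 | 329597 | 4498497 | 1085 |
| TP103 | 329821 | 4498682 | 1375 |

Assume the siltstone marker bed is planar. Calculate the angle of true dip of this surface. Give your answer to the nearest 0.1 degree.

Let the plane be z = a·E + b·N + c.
TP102−TP101: −112a + 5b = −135;  TP103−TP101: 112a + 190b = 155.
Solving gives a = 1.20994, b = 0.10256.
Gradient magnitude |∇z| = √(a² + b²) = √(1.46394 + 0.01052) = 1.21428.
True dip = arctan(1.21428) = 50.5°, dipping toward W (azimuth ≈ 265°).

50.5°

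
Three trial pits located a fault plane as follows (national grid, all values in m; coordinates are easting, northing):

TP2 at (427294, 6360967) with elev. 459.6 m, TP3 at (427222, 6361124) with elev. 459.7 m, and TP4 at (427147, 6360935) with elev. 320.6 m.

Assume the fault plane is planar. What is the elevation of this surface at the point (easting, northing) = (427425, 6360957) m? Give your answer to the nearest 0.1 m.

568.3 m

Let the plane be z = a·easting + b·northing + c.
TP3−TP2: −72a + 157b = 0.1;  TP4−TP2: −147a − 32b = −139.
Solving gives a = 0.859622582, b = 0.394858764.
Then c = 459.6 − a·427294 − b·6360967 = −2878535.54.
At (427425, 6360957): z = 367424.2 + 2511679.6 − 2878535.54 = 568.3 m.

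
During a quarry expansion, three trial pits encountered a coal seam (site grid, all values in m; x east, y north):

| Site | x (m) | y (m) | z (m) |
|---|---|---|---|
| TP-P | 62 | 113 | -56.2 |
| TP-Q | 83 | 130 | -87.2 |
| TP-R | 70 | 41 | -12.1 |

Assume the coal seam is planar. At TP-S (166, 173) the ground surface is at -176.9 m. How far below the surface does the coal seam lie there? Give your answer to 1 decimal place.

Two edge vectors: TP-P→TP-Q = (21, 17, -31), TP-P→TP-R = (8, -72, 44.1).
Normal n = (TP-P→TP-Q) × (TP-P→TP-R) = (-1482.3, -1174.1, -1648).
So ∂z/∂x = −n_x/n_z = −0.89945 and ∂z/∂y = −n_y/n_z = −0.71244.
Intercept c from TP-P: -56.2 + 55.77 + 80.51 = 80.07.
At (166, 173): z_contact = −149.31 − 123.25 + 80.07 = -192.49 m.
Depth below ground = -176.9 − (-192.49) = 15.6 m.

15.6 m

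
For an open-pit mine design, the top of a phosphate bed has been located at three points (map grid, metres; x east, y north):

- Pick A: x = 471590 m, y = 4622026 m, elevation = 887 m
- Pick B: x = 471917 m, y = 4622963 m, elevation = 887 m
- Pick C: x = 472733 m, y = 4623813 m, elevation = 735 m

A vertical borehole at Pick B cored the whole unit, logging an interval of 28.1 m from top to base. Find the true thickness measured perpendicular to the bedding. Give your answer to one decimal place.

26.8 m

Let the plane be z = a·x + b·y + c.
Pick B−Pick A: 327a + 937b = 0;  Pick C−Pick A: 1143a + 1787b = −152.
Solving gives a = −0.29267, b = 0.10214.
|∇z| = √(a²+b²) = 0.30998, so dip δ = arctan(0.30998) = 17.22°.
True thickness = vertical thickness × cos δ = 28.1 × cos 17.22° = 26.8 m.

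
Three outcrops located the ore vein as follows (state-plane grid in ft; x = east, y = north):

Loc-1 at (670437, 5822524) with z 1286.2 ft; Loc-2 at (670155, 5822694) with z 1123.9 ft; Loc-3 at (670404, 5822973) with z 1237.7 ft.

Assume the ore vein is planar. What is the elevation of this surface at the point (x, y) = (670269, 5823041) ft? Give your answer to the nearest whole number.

Two edge vectors: Loc-1→Loc-2 = (-282, 170, -162.3), Loc-1→Loc-3 = (-33, 449, -48.5).
Normal n = (Loc-1→Loc-2) × (Loc-1→Loc-3) = (64627.7, -8321.1, -121008).
So ∂z/∂x = −n_x/n_z = 0.53407791 and ∂z/∂y = −n_y/n_z = −0.06876488.
Intercept c from Loc-1: 1286.2 − 358065.59 + 400385.14 = 43605.74.
At (670269, 5823041): z = 357975.9 − 400420.7 + 43605.74 = 1160.9 ft.

1161 ft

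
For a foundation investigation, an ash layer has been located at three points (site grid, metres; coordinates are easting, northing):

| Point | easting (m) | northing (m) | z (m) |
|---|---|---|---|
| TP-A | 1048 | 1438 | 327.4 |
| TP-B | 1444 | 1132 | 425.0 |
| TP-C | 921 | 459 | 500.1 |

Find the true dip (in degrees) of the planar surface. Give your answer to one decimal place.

12.1°

Two edge vectors: TP-A→TP-B = (396, -306, 97.6), TP-A→TP-C = (-127, -979, 172.7).
Normal n = (TP-A→TP-B) × (TP-A→TP-C) = (42704.2, -80784.4, -426546).
So ∂z/∂easting = −n_x/n_z = 0.10012 and ∂z/∂northing = −n_y/n_z = −0.18939.
Gradient magnitude |∇z| = √(a² + b²) = √(0.01002 + 0.03587) = 0.21423.
True dip = arctan(0.21423) = 12.1°, dipping toward NNW (azimuth ≈ 332°).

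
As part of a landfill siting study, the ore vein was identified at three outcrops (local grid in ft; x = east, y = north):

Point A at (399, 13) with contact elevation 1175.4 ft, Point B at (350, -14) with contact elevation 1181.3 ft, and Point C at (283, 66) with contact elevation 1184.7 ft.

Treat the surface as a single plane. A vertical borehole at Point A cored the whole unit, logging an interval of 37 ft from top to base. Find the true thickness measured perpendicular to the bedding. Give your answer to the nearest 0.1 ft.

36.8 ft

Two edge vectors: Point A→Point B = (-49, -27, 5.9), Point A→Point C = (-116, 53, 9.3).
Normal n = (Point A→Point B) × (Point A→Point C) = (-563.8, -228.7, -5729).
So ∂z/∂x = −n_x/n_z = −0.09841 and ∂z/∂y = −n_y/n_z = −0.03992.
|∇z| = √(a²+b²) = 0.10620, so dip δ = arctan(0.10620) = 6.06°.
True thickness = vertical thickness × cos δ = 37 × cos 6.06° = 36.8 ft.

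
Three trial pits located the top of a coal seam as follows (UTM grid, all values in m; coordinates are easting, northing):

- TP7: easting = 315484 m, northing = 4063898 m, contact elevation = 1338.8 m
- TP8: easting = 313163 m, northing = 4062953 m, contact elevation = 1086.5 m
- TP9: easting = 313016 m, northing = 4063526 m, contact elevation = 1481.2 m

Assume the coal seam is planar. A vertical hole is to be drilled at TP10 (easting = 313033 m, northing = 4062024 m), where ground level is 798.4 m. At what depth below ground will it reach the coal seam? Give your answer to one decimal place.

Two edge vectors: TP7→TP8 = (-2321, -945, -252.3), TP7→TP9 = (-2468, -372, 142.4).
Normal n = (TP7→TP8) × (TP7→TP9) = (-228423.6, 953186.8, -1468848).
So ∂z/∂easting = −n_x/n_z = −0.155512075 and ∂z/∂northing = −n_y/n_z = 0.648934948.
Intercept c from TP7: 1338.8 + 49061.57 − 2637205.44 = −2586805.06.
At (313033, 4062024): z_contact = −48680.41 + 2635989.33 − 2586805.06 = 503.86 m.
Depth below ground = 798.4 − 503.86 = 294.5 m.

294.5 m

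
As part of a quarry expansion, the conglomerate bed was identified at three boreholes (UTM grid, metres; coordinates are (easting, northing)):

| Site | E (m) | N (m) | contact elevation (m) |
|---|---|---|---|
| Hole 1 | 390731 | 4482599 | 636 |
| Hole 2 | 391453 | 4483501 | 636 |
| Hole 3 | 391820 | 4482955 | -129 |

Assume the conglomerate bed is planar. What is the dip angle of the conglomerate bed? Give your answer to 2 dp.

50.63°

Let the plane be z = a·E + b·N + c.
Hole 2−Hole 1: 722a + 902b = 0;  Hole 3−Hole 1: 1089a + 356b = −765.
Solving gives a = −0.95144, b = 0.76158.
Gradient magnitude |∇z| = √(a² + b²) = √(0.90524 + 0.58000) = 1.21870.
True dip = arctan(1.21870) = 50.63°, dipping toward SE (azimuth ≈ 129°).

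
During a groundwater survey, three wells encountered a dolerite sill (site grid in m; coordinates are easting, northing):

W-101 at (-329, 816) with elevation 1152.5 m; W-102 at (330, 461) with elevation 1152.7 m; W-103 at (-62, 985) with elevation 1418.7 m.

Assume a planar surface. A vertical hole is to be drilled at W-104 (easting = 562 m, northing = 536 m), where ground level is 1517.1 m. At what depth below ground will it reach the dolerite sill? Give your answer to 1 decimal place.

Let the plane be z = a·easting + b·northing + c.
W-102−W-101: 659a − 355b = 0.2;  W-103−W-101: 267a + 169b = 266.2.
Solving gives a = 0.45856, b = 0.85068.
Then c = 1152.5 − a·-329 − b·816 = 609.21.
At (562, 536): z_contact = 257.71 + 455.96 + 609.21 = 1322.89 m.
Depth below ground = 1517.1 − 1322.89 = 194.2 m.

194.2 m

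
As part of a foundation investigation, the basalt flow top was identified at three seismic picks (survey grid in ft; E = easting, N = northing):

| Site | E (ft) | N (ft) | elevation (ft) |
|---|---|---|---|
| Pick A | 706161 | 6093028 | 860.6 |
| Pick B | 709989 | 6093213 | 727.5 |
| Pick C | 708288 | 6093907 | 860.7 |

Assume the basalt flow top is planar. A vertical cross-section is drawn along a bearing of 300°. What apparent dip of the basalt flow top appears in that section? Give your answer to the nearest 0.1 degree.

4.7°

Two edge vectors: Pick A→Pick B = (3828, 185, -133.1), Pick A→Pick C = (2127, 879, 0.1).
Normal n = (Pick A→Pick B) × (Pick A→Pick C) = (117013.4, -283486.5, 2971317).
So ∂z/∂E = −n_x/n_z = −0.03938 and ∂z/∂N = −n_y/n_z = 0.09541.
Unit vector along 300° is (sin 300°, cos 300°) = (-0.8660, 0.5000).
Slope in that direction = a·(-0.8660) + b·(0.5000) = 0.08181.
Apparent dip = arctan|0.08181| = 4.7° (true dip is 5.9°, so apparent ≤ true as expected).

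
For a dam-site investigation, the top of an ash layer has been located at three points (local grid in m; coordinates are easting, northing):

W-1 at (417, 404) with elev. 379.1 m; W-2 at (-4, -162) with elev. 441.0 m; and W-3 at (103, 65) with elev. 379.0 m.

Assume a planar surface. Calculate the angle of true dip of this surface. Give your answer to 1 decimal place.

Two edge vectors: W-1→W-2 = (-421, -566, 61.9), W-1→W-3 = (-314, -339, -0.1).
Normal n = (W-1→W-2) × (W-1→W-3) = (21040.7, -19478.7, -35005).
So ∂z/∂easting = −n_x/n_z = 0.60108 and ∂z/∂northing = −n_y/n_z = −0.55645.
Gradient magnitude |∇z| = √(a² + b²) = √(0.36129 + 0.30964) = 0.81911.
True dip = arctan(0.81911) = 39.3°, dipping toward NW (azimuth ≈ 313°).

39.3°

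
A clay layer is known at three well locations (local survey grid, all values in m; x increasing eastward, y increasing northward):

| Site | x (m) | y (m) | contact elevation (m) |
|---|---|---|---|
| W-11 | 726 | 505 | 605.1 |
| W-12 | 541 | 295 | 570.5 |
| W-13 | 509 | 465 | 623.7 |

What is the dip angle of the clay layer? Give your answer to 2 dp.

17.67°

Let the plane be z = a·x + b·y + c.
W-12−W-11: −185a − 210b = −34.6;  W-13−W-11: −217a − 40b = 18.6.
Solving gives a = −0.13859, b = 0.28685.
Gradient magnitude |∇z| = √(a² + b²) = √(0.01921 + 0.08228) = 0.31858.
True dip = arctan(0.31858) = 17.67°, dipping toward SSE (azimuth ≈ 154°).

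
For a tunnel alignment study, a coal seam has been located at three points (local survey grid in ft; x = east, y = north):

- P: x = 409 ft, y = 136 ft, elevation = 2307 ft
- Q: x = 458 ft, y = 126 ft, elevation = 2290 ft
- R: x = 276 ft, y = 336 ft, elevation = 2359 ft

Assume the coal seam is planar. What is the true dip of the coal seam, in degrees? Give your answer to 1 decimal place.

18.9°

Let the plane be z = a·x + b·y + c.
Q−P: 49a − 10b = −17;  R−P: −133a + 200b = 52.
Solving gives a = −0.34002, b = 0.03388.
Gradient magnitude |∇z| = √(a² + b²) = √(0.11562 + 0.00115) = 0.34171.
True dip = arctan(0.34171) = 18.9°, dipping toward E (azimuth ≈ 096°).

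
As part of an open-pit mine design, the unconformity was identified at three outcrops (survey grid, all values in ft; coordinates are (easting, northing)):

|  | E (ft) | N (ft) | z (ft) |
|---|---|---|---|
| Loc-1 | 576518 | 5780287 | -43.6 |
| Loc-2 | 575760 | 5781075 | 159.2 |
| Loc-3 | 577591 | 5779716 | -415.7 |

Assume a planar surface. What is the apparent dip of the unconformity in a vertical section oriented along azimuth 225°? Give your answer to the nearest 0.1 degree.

22.5°

Two edge vectors: Loc-1→Loc-2 = (-758, 788, 202.8), Loc-1→Loc-3 = (1073, -571, -372.1).
Normal n = (Loc-1→Loc-2) × (Loc-1→Loc-3) = (-177416, -64447.4, -412706).
So ∂z/∂E = −n_x/n_z = −0.42988 and ∂z/∂N = −n_y/n_z = −0.15616.
Unit vector along 225° is (sin 225°, cos 225°) = (-0.7071, -0.7071).
Slope in that direction = a·(-0.7071) + b·(-0.7071) = 0.41439.
Apparent dip = arctan|0.41439| = 22.5° (true dip is 24.6°, so apparent ≤ true as expected).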